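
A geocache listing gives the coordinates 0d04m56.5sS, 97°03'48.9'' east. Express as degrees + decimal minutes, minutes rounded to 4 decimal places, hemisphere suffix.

Lat: 4 + 56.5/60 = 4.941667′
Lon: seconds/60 = 0.81500; minutes = 3 + 0.81500 = 3.815000

0° 4.9417′ S, 97° 3.8150′ E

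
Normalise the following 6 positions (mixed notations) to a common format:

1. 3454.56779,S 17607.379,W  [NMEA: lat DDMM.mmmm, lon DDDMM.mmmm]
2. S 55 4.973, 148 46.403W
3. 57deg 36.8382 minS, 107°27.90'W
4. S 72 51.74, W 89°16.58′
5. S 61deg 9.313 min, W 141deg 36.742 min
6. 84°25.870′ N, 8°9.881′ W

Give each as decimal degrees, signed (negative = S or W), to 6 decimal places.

Point 1:
  Lat: degrees = first 2 digits = 34, minutes = 54.56779; 34 + 54.56779/60 = 34.9094632
  S → negative
  Longitude: degrees = first 3 digits = 176, minutes = 7.379; 176 + 7.379/60 = 176.1229833
  W → negative
Point 2:
  Latitude: 4.973′ = 0.082883°; total 55.0828833
  hemisphere S, so the sign is −
  λ: 148 + 46.403/60 = 148.7733833
  W → negative
Point 3:
  φ: 57 + 36.8382/60 = 57.6139700
  S → negative
  Lon: 107 + 27.9/60 = 107.4650000
  W → negative
Point 4:
  Latitude: 51.74′ = 0.862333°; total 72.8623333
  hemisphere S, so the sign is −
  λ: 89 + 16.58/60 = 89.2763333
  W → negative
Point 5:
  φ: 9.313′ = 0.155217°; total 61.1552167
  hemisphere S, so the sign is −
  λ: 36.742′ = 0.612367°; total 141.6123667
  W ⇒ negate
Point 6:
  φ: 84 + 25.87/60 = 84.4311667
  N → positive
  λ: 9.881′ = 0.164683°; total 8.1646833
  W ⇒ negate

1. -34.909463, -176.122983
2. -55.082883, -148.773383
3. -57.613970, -107.465000
4. -72.862333, -89.276333
5. -61.155217, -141.612367
6. 84.431167, -8.164683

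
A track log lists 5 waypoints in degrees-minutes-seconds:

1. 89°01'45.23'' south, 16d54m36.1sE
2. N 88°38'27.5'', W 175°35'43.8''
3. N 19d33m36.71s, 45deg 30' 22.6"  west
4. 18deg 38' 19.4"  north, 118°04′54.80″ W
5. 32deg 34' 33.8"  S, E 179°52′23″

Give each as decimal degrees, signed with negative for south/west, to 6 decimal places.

1. -89.029231, 16.910028
2. 88.640972, -175.595500
3. 19.560197, -45.506278
4. 18.638722, -118.081889
5. -32.576056, 179.873056

Point 1:
  Lat: 89 + 1/60 + 45.23/3600 = 89.0292306
  S ⇒ negate
  λ: 16 + 54/60 + 36.1/3600 = 16.9100278
  E → positive
Point 2:
  Lat: 88° + 38/60 + 27.5/3600 = 88 + 0.633333 + 0.007639 = 88.6409722
  N → positive
  λ: 35′ + 43.8″ = 35.73000′; 175 + 35.73000/60 = 175.5955000
  W → negative
Point 3:
  Latitude: 19 + 33/60 + 36.71/3600 = 19.5601972
  N → positive
  λ: 45° + 30/60 + 22.6/3600 = 45 + 0.500000 + 0.006278 = 45.5062778
  W ⇒ negate
Point 4:
  Latitude: 18 + 38/60 + 19.4/3600 = 18.6387222
  N → positive
  Lon: 118 + 4/60 + 54.8/3600 = 118.0818889
  hemisphere W, so the sign is −
Point 5:
  φ: 32° + 34/60 + 33.8/3600 = 32 + 0.566667 + 0.009389 = 32.5760556
  S ⇒ negate
  λ: 179° + 52/60 + 23/3600 = 179 + 0.866667 + 0.006389 = 179.8730556
  E → positive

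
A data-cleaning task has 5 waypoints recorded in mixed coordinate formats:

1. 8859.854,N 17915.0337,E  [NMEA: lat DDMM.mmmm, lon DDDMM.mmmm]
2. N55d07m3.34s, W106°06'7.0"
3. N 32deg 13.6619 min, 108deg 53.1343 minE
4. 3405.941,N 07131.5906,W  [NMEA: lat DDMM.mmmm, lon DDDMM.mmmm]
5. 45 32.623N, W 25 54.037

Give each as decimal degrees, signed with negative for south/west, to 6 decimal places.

1. 88.997567, 179.250562
2. 55.117594, -106.101944
3. 32.227698, 108.885572
4. 34.099017, -71.526510
5. 45.543717, -25.900617

Point 1:
  φ: split at 2 digits → 88° and 59.854′; 88 + 59.854/60 = 88.9975667
  N → positive
  λ: degrees = first 3 digits = 179, minutes = 15.0337; 179 + 15.0337/60 = 179.2505617
  E ⇒ keep positive
Point 2:
  Lat: 55° + 7/60 + 3.34/3600 = 55 + 0.116667 + 0.000928 = 55.1175944
  N ⇒ keep positive
  λ: 6′ + 7″ = 6.11667′; 106 + 6.11667/60 = 106.1019444
  hemisphere W, so the sign is −
Point 3:
  Latitude: 13.6619′ = 0.227698°; total 32.2276983
  N → positive
  λ: 53.1343′ = 0.885572°; total 108.8855717
  E ⇒ keep positive
Point 4:
  φ: split at 2 digits → 34° and 5.941′; 34 + 5.941/60 = 34.0990167
  N → positive
  λ: degrees = first 3 digits = 71, minutes = 31.5906; 71 + 31.5906/60 = 71.5265100
  W ⇒ negate
Point 5:
  φ: 32.623′ = 0.543717°; total 45.5437167
  N ⇒ keep positive
  λ: 25 + 54.037/60 = 25.9006167
  hemisphere W, so the sign is −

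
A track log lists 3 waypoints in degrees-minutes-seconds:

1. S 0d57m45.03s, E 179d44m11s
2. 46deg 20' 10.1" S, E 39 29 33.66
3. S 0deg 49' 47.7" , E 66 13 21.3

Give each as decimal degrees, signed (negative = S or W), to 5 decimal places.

Point 1:
  φ: 0° + 57/60 + 45.03/3600 = 0 + 0.950000 + 0.012508 = 0.962508
  S → negative
  Longitude: 44′ + 11″ = 44.18333′; 179 + 44.18333/60 = 179.736389
  E ⇒ keep positive
Point 2:
  φ: 46° + 20/60 + 10.1/3600 = 46 + 0.333333 + 0.002806 = 46.336139
  hemisphere S, so the sign is −
  Longitude: 39° + 29/60 + 33.66/3600 = 39 + 0.483333 + 0.009350 = 39.492683
  E ⇒ keep positive
Point 3:
  Latitude: 49′ + 47.7″ = 49.79500′; 0 + 49.79500/60 = 0.829917
  S ⇒ negate
  Longitude: 13′ + 21.3″ = 13.35500′; 66 + 13.35500/60 = 66.222583
  E → positive

1. -0.96251, 179.73639
2. -46.33614, 39.49268
3. -0.82992, 66.22258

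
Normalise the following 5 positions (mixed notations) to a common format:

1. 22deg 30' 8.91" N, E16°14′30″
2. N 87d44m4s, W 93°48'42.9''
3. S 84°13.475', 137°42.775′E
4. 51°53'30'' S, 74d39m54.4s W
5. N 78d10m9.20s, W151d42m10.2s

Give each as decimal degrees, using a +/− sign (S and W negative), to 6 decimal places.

Point 1:
  Latitude: 22 + 30/60 + 8.91/3600 = 22.5024750
  N → positive
  Lon: 16° + 14/60 + 30/3600 = 16 + 0.233333 + 0.008333 = 16.2416667
  E ⇒ keep positive
Point 2:
  Latitude: 87 + 44/60 + 4/3600 = 87.7344444
  N ⇒ keep positive
  Lon: 93 + 48/60 + 42.9/3600 = 93.8119167
  W ⇒ negate
Point 3:
  Lat: 13.475′ = 0.224583°; total 84.2245833
  S → negative
  Longitude: 42.775′ = 0.712917°; total 137.7129167
  E ⇒ keep positive
Point 4:
  Lat: 51° + 53/60 + 30/3600 = 51 + 0.883333 + 0.008333 = 51.8916667
  S ⇒ negate
  λ: 74 + 39/60 + 54.4/3600 = 74.6651111
  hemisphere W, so the sign is −
Point 5:
  φ: 78° + 10/60 + 9.2/3600 = 78 + 0.166667 + 0.002556 = 78.1692222
  N → positive
  λ: 151 + 42/60 + 10.2/3600 = 151.7028333
  W ⇒ negate

1. 22.502475, 16.241667
2. 87.734444, -93.811917
3. -84.224583, 137.712917
4. -51.891667, -74.665111
5. 78.169222, -151.702833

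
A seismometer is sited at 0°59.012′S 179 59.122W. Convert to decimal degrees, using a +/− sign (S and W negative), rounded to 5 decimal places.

Latitude: 0 + 59.012/60 = 0.983533
S ⇒ negate
Longitude: 59.122′ = 0.985367°; total 179.985367
hemisphere W, so the sign is −

-0.98353, -179.98537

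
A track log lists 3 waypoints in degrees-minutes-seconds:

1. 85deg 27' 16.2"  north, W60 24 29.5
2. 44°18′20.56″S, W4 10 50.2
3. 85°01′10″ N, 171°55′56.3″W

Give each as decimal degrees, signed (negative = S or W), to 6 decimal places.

1. 85.454500, -60.408194
2. -44.305711, -4.180611
3. 85.019444, -171.932306

Point 1:
  Latitude: 27′ + 16.2″ = 27.27000′; 85 + 27.27000/60 = 85.4545000
  N → positive
  Longitude: 24′ + 29.5″ = 24.49167′; 60 + 24.49167/60 = 60.4081944
  W ⇒ negate
Point 2:
  Lat: 44 + 18/60 + 20.56/3600 = 44.3057111
  S ⇒ negate
  Lon: 4 + 10/60 + 50.2/3600 = 4.1806111
  hemisphere W, so the sign is −
Point 3:
  Lat: 85 + 1/60 + 10/3600 = 85.0194444
  N ⇒ keep positive
  λ: 171° + 55/60 + 56.3/3600 = 171 + 0.916667 + 0.015639 = 171.9323056
  W ⇒ negate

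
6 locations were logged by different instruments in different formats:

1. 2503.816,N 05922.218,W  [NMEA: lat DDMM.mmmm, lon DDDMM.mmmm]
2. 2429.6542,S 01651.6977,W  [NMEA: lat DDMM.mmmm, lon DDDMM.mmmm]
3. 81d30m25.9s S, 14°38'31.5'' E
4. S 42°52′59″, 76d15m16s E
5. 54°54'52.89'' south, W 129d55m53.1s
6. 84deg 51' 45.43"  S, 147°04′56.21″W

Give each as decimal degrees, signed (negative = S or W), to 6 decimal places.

1. 25.063600, -59.370300
2. -24.494237, -16.861628
3. -81.507194, 14.642083
4. -42.883056, 76.254444
5. -54.914692, -129.931417
6. -84.862619, -147.082281

Point 1:
  φ: degrees = first 2 digits = 25, minutes = 3.816; 25 + 3.816/60 = 25.0636000
  N → positive
  λ: degrees = first 3 digits = 59, minutes = 22.218; 59 + 22.218/60 = 59.3703000
  W ⇒ negate
Point 2:
  Lat: degrees = first 2 digits = 24, minutes = 29.6542; 24 + 29.6542/60 = 24.4942367
  hemisphere S, so the sign is −
  Longitude: split at 3 digits → 016° and 51.6977′; 16 + 51.6977/60 = 16.8616283
  W ⇒ negate
Point 3:
  φ: 30′ + 25.9″ = 30.43167′; 81 + 30.43167/60 = 81.5071944
  S ⇒ negate
  Lon: 38′ + 31.5″ = 38.52500′; 14 + 38.52500/60 = 14.6420833
  E ⇒ keep positive
Point 4:
  Latitude: 42° + 52/60 + 59/3600 = 42 + 0.866667 + 0.016389 = 42.8830556
  S ⇒ negate
  Lon: 15′ + 16″ = 15.26667′; 76 + 15.26667/60 = 76.2544444
  E ⇒ keep positive
Point 5:
  φ: 54 + 54/60 + 52.89/3600 = 54.9146917
  hemisphere S, so the sign is −
  Lon: 129 + 55/60 + 53.1/3600 = 129.9314167
  hemisphere W, so the sign is −
Point 6:
  φ: 51′ + 45.43″ = 51.75717′; 84 + 51.75717/60 = 84.8626194
  hemisphere S, so the sign is −
  Lon: 147° + 4/60 + 56.21/3600 = 147 + 0.066667 + 0.015614 = 147.0822806
  W ⇒ negate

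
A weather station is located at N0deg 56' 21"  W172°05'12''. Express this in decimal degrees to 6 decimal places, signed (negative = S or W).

0.939167, -172.086667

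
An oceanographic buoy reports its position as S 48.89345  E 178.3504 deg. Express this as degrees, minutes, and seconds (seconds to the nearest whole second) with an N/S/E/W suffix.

48°53′36″ S, 178°21′1″ E

φ: whole degrees 48; 53.60700′ → 53′ and 36.42″
λ: whole degrees 178; 21.02400′ → 21′ and 1.44″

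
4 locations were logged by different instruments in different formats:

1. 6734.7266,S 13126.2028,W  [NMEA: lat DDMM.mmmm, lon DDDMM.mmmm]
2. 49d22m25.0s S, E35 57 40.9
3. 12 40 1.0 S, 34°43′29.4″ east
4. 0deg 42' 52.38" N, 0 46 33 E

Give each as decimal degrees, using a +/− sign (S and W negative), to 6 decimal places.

Point 1:
  φ: degrees = first 2 digits = 67, minutes = 34.7266; 67 + 34.7266/60 = 67.5787767
  S ⇒ negate
  Lon: degrees = first 3 digits = 131, minutes = 26.2028; 131 + 26.2028/60 = 131.4367133
  hemisphere W, so the sign is −
Point 2:
  Lat: 22′ + 25″ = 22.41667′; 49 + 22.41667/60 = 49.3736111
  S ⇒ negate
  Lon: 35° + 57/60 + 40.9/3600 = 35 + 0.950000 + 0.011361 = 35.9613611
  E ⇒ keep positive
Point 3:
  Lat: 12 + 40/60 + 1/3600 = 12.6669444
  S → negative
  Lon: 34 + 43/60 + 29.4/3600 = 34.7248333
  E ⇒ keep positive
Point 4:
  Latitude: 42′ + 52.38″ = 42.87300′; 0 + 42.87300/60 = 0.7145500
  N ⇒ keep positive
  λ: 0 + 46/60 + 33/3600 = 0.7758333
  E → positive

1. -67.578777, -131.436713
2. -49.373611, 35.961361
3. -12.666944, 34.724833
4. 0.714550, 0.775833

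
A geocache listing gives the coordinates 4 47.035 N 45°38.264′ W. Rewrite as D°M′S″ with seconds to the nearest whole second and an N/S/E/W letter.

4°47′2″ N, 45°38′16″ W

φ: 47.03500′ → 47′ and 0.03500 × 60 = 2.10″
Lon: 38.26400′ → 38′ and 0.26400 × 60 = 15.84″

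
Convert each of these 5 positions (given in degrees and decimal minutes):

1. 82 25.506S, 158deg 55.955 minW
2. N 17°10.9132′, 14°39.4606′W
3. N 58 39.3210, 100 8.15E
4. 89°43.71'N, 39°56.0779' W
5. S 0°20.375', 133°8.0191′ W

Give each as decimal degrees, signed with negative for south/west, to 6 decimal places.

1. -82.425100, -158.932583
2. 17.181887, -14.657677
3. 58.655350, 100.135833
4. 89.728500, -39.934632
5. -0.339583, -133.133652

Point 1:
  Latitude: 82 + 25.506/60 = 82.4251000
  S → negative
  Lon: 55.955′ = 0.932583°; total 158.9325833
  hemisphere W, so the sign is −
Point 2:
  Latitude: 17 + 10.9132/60 = 17.1818867
  N ⇒ keep positive
  Longitude: 14 + 39.4606/60 = 14.6576767
  W → negative
Point 3:
  φ: 58 + 39.321/60 = 58.6553500
  N → positive
  λ: 8.15′ = 0.135833°; total 100.1358333
  E ⇒ keep positive
Point 4:
  Lat: 43.71′ = 0.728500°; total 89.7285000
  N → positive
  Lon: 56.0779′ = 0.934632°; total 39.9346317
  hemisphere W, so the sign is −
Point 5:
  φ: 20.375′ = 0.339583°; total 0.3395833
  hemisphere S, so the sign is −
  λ: 8.0191′ = 0.133652°; total 133.1336517
  W → negative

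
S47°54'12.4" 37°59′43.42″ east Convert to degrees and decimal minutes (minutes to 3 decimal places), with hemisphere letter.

Latitude: 54 + 12.4/60 = 54.20667′
λ: seconds/60 = 0.72367; minutes = 59 + 0.72367 = 59.72367

47° 54.207′ S, 37° 59.724′ E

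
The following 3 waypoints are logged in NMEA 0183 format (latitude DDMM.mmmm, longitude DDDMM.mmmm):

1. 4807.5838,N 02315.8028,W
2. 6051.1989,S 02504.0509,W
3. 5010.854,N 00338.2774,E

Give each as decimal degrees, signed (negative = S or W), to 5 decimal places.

Point 1:
  φ: degrees = first 2 digits = 48, minutes = 7.5838; 48 + 7.5838/60 = 48.126397
  N → positive
  Longitude: degrees = first 3 digits = 23, minutes = 15.8028; 23 + 15.8028/60 = 23.263380
  W ⇒ negate
Point 2:
  Lat: split at 2 digits → 60° and 51.1989′; 60 + 51.1989/60 = 60.853315
  S ⇒ negate
  Lon: degrees = first 3 digits = 25, minutes = 4.0509; 25 + 4.0509/60 = 25.067515
  hemisphere W, so the sign is −
Point 3:
  φ: degrees = first 2 digits = 50, minutes = 10.854; 50 + 10.854/60 = 50.180900
  N → positive
  Longitude: split at 3 digits → 003° and 38.2774′; 3 + 38.2774/60 = 3.637957
  E ⇒ keep positive

1. 48.12640, -23.26338
2. -60.85332, -25.06752
3. 50.18090, 3.63796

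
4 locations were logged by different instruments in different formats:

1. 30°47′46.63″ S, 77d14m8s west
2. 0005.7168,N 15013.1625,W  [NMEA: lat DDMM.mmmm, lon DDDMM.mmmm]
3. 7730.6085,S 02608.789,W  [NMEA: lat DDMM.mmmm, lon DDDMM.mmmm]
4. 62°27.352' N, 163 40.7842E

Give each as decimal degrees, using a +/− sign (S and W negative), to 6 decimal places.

Point 1:
  φ: 47′ + 46.63″ = 47.77717′; 30 + 47.77717/60 = 30.7962861
  S ⇒ negate
  Lon: 77° + 14/60 + 8/3600 = 77 + 0.233333 + 0.002222 = 77.2355556
  hemisphere W, so the sign is −
Point 2:
  Lat: degrees = first 2 digits = 0, minutes = 5.7168; 0 + 5.7168/60 = 0.0952800
  N ⇒ keep positive
  Longitude: degrees = first 3 digits = 150, minutes = 13.1625; 150 + 13.1625/60 = 150.2193750
  W → negative
Point 3:
  Lat: split at 2 digits → 77° and 30.6085′; 77 + 30.6085/60 = 77.5101417
  S ⇒ negate
  λ: degrees = first 3 digits = 26, minutes = 8.789; 26 + 8.789/60 = 26.1464833
  W ⇒ negate
Point 4:
  Latitude: 62 + 27.352/60 = 62.4558667
  N → positive
  Longitude: 163 + 40.7842/60 = 163.6797367
  E ⇒ keep positive

1. -30.796286, -77.235556
2. 0.095280, -150.219375
3. -77.510142, -26.146483
4. 62.455867, 163.679737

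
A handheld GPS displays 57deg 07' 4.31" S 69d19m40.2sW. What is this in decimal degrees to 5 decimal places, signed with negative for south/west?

Lat: 57 + 7/60 + 4.31/3600 = 57.117864
S ⇒ negate
Lon: 69 + 19/60 + 40.2/3600 = 69.327833
W → negative

-57.11786, -69.32783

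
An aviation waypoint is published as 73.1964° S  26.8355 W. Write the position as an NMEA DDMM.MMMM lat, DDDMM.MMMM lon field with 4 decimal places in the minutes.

φ: fractional part 0.196400 → 11.784000 minutes
Longitude: minutes = (26.835500 − 26) × 60 = 50.130000

7311.7840,S / 02650.1300,W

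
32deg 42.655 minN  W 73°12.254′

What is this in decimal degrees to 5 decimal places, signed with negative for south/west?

32.71092, -73.20423

Lat: 42.655′ = 0.710917°; total 32.710917
N → positive
Lon: 73 + 12.254/60 = 73.204233
W ⇒ negate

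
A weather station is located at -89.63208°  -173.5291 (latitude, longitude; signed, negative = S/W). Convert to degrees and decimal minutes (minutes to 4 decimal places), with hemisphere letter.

89° 37.9248′ S, 173° 31.7460′ W

Latitude is negative → S; |value| = 89.632080
Lat: 89° + 0.632080 × 60 = 89° 37.924800′
Longitude is negative → W; |value| = 173.529100
Lon: 173° + 0.529100 × 60 = 173° 31.746000′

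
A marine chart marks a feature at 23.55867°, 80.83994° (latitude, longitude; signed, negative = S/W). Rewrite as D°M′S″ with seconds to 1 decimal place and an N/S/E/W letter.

23°33′31.2″ N, 80°50′23.8″ E

Lat: whole degrees 23; 33.52020′ → 33′ and 31.212″
λ: 0.839940 × 60 = 50.39640′ → 50′, remainder × 60 = 23.784″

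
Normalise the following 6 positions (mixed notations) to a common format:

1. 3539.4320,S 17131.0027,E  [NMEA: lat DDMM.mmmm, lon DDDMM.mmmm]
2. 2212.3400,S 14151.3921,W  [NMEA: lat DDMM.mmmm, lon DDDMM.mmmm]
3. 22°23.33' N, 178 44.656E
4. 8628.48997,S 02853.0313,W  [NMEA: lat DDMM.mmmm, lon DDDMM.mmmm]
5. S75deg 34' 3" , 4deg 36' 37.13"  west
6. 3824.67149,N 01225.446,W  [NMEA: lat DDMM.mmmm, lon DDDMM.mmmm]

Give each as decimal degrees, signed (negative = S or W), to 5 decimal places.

Point 1:
  Latitude: degrees = first 2 digits = 35, minutes = 39.432; 35 + 39.432/60 = 35.657200
  S → negative
  Lon: degrees = first 3 digits = 171, minutes = 31.0027; 171 + 31.0027/60 = 171.516712
  E → positive
Point 2:
  Lat: degrees = first 2 digits = 22, minutes = 12.34; 22 + 12.34/60 = 22.205667
  hemisphere S, so the sign is −
  λ: degrees = first 3 digits = 141, minutes = 51.3921; 141 + 51.3921/60 = 141.856535
  W → negative
Point 3:
  φ: 23.33′ = 0.388833°; total 22.388833
  N ⇒ keep positive
  Longitude: 178 + 44.656/60 = 178.744267
  E ⇒ keep positive
Point 4:
  φ: split at 2 digits → 86° and 28.48997′; 86 + 28.48997/60 = 86.474833
  S → negative
  Lon: split at 3 digits → 028° and 53.0313′; 28 + 53.0313/60 = 28.883855
  W → negative
Point 5:
  φ: 34′ + 3″ = 34.05000′; 75 + 34.05000/60 = 75.567500
  S ⇒ negate
  Longitude: 36′ + 37.13″ = 36.61883′; 4 + 36.61883/60 = 4.610314
  W ⇒ negate
Point 6:
  φ: degrees = first 2 digits = 38, minutes = 24.67149; 38 + 24.67149/60 = 38.411192
  N → positive
  Longitude: degrees = first 3 digits = 12, minutes = 25.446; 12 + 25.446/60 = 12.424100
  hemisphere W, so the sign is −

1. -35.65720, 171.51671
2. -22.20567, -141.85654
3. 22.38883, 178.74427
4. -86.47483, -28.88386
5. -75.56750, -4.61031
6. 38.41119, -12.42410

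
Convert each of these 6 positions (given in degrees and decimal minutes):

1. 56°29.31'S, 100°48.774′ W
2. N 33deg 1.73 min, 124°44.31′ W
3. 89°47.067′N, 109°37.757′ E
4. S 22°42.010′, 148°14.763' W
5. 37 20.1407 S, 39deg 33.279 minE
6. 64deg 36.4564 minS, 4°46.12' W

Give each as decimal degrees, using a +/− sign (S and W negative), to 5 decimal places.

Point 1:
  Latitude: 29.31′ = 0.488500°; total 56.488500
  hemisphere S, so the sign is −
  Lon: 100 + 48.774/60 = 100.812900
  hemisphere W, so the sign is −
Point 2:
  φ: 33 + 1.73/60 = 33.028833
  N ⇒ keep positive
  λ: 44.31′ = 0.738500°; total 124.738500
  hemisphere W, so the sign is −
Point 3:
  Lat: 89 + 47.067/60 = 89.784450
  N → positive
  Longitude: 37.757′ = 0.629283°; total 109.629283
  E → positive
Point 4:
  Lat: 42.01′ = 0.700167°; total 22.700167
  S ⇒ negate
  Longitude: 148 + 14.763/60 = 148.246050
  hemisphere W, so the sign is −
Point 5:
  φ: 20.1407′ = 0.335678°; total 37.335678
  S → negative
  Longitude: 39 + 33.279/60 = 39.554650
  E → positive
Point 6:
  φ: 64 + 36.4564/60 = 64.607607
  hemisphere S, so the sign is −
  Lon: 4 + 46.12/60 = 4.768667
  W → negative

1. -56.48850, -100.81290
2. 33.02883, -124.73850
3. 89.78445, 109.62928
4. -22.70017, -148.24605
5. -37.33568, 39.55465
6. -64.60761, -4.76867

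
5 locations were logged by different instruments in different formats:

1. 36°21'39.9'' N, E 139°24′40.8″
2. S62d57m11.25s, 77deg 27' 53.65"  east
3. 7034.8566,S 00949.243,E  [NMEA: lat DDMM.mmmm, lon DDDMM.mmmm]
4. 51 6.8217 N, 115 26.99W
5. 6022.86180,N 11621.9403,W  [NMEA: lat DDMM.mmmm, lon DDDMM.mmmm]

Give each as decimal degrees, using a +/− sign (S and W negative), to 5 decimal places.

1. 36.36108, 139.41133
2. -62.95313, 77.46490
3. -70.58094, 9.82072
4. 51.11370, -115.44983
5. 60.38103, -116.36567

Point 1:
  φ: 36° + 21/60 + 39.9/3600 = 36 + 0.350000 + 0.011083 = 36.361083
  N ⇒ keep positive
  Longitude: 139° + 24/60 + 40.8/3600 = 139 + 0.400000 + 0.011333 = 139.411333
  E ⇒ keep positive
Point 2:
  Latitude: 62 + 57/60 + 11.25/3600 = 62.953125
  hemisphere S, so the sign is −
  λ: 77 + 27/60 + 53.65/3600 = 77.464903
  E ⇒ keep positive
Point 3:
  Lat: degrees = first 2 digits = 70, minutes = 34.8566; 70 + 34.8566/60 = 70.580943
  S → negative
  Lon: split at 3 digits → 009° and 49.243′; 9 + 49.243/60 = 9.820717
  E → positive
Point 4:
  Latitude: 51 + 6.8217/60 = 51.113695
  N → positive
  Longitude: 115 + 26.99/60 = 115.449833
  W → negative
Point 5:
  φ: split at 2 digits → 60° and 22.8618′; 60 + 22.8618/60 = 60.381030
  N → positive
  λ: split at 3 digits → 116° and 21.9403′; 116 + 21.9403/60 = 116.365672
  W → negative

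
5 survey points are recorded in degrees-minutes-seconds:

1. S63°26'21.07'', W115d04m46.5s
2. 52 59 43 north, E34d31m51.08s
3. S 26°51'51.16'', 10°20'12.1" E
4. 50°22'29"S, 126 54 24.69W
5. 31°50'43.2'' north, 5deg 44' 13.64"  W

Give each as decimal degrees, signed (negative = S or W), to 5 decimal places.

Point 1:
  Lat: 63° + 26/60 + 21.07/3600 = 63 + 0.433333 + 0.005853 = 63.439186
  hemisphere S, so the sign is −
  λ: 115 + 4/60 + 46.5/3600 = 115.079583
  hemisphere W, so the sign is −
Point 2:
  Lat: 52° + 59/60 + 43/3600 = 52 + 0.983333 + 0.011944 = 52.995278
  N → positive
  Longitude: 34° + 31/60 + 51.08/3600 = 34 + 0.516667 + 0.014189 = 34.530856
  E ⇒ keep positive
Point 3:
  φ: 26° + 51/60 + 51.16/3600 = 26 + 0.850000 + 0.014211 = 26.864211
  hemisphere S, so the sign is −
  Lon: 10° + 20/60 + 12.1/3600 = 10 + 0.333333 + 0.003361 = 10.336694
  E → positive
Point 4:
  Latitude: 50° + 22/60 + 29/3600 = 50 + 0.366667 + 0.008056 = 50.374722
  S → negative
  λ: 54′ + 24.69″ = 54.41150′; 126 + 54.41150/60 = 126.906858
  W ⇒ negate
Point 5:
  φ: 50′ + 43.2″ = 50.72000′; 31 + 50.72000/60 = 31.845333
  N ⇒ keep positive
  λ: 5° + 44/60 + 13.64/3600 = 5 + 0.733333 + 0.003789 = 5.737122
  W ⇒ negate

1. -63.43919, -115.07958
2. 52.99528, 34.53086
3. -26.86421, 10.33669
4. -50.37472, -126.90686
5. 31.84533, -5.73712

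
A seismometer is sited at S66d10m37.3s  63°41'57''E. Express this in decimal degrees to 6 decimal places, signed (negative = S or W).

-66.177028, 63.699167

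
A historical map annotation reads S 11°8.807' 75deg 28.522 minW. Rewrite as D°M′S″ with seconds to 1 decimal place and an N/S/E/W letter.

Lat: 8.80700′ → 8′ and 0.80700 × 60 = 48.420″
λ: fractional minutes 0.52200 × 60 = 31.320″

11°08′48.4″ S, 75°28′31.3″ W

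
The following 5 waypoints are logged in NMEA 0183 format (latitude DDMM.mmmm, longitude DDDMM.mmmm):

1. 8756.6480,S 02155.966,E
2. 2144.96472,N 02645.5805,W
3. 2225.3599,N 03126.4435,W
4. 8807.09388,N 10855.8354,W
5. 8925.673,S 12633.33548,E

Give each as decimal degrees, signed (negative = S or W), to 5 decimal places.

Point 1:
  Lat: degrees = first 2 digits = 87, minutes = 56.648; 87 + 56.648/60 = 87.944133
  S → negative
  Longitude: degrees = first 3 digits = 21, minutes = 55.966; 21 + 55.966/60 = 21.932767
  E → positive
Point 2:
  Lat: degrees = first 2 digits = 21, minutes = 44.96472; 21 + 44.96472/60 = 21.749412
  N → positive
  Longitude: degrees = first 3 digits = 26, minutes = 45.5805; 26 + 45.5805/60 = 26.759675
  hemisphere W, so the sign is −
Point 3:
  Lat: split at 2 digits → 22° and 25.3599′; 22 + 25.3599/60 = 22.422665
  N → positive
  Lon: degrees = first 3 digits = 31, minutes = 26.4435; 31 + 26.4435/60 = 31.440725
  W → negative
Point 4:
  Lat: degrees = first 2 digits = 88, minutes = 7.09388; 88 + 7.09388/60 = 88.118231
  N ⇒ keep positive
  Longitude: split at 3 digits → 108° and 55.8354′; 108 + 55.8354/60 = 108.930590
  W → negative
Point 5:
  Latitude: split at 2 digits → 89° and 25.673′; 89 + 25.673/60 = 89.427883
  S → negative
  λ: degrees = first 3 digits = 126, minutes = 33.33548; 126 + 33.33548/60 = 126.555591
  E ⇒ keep positive

1. -87.94413, 21.93277
2. 21.74941, -26.75968
3. 22.42267, -31.44073
4. 88.11823, -108.93059
5. -89.42788, 126.55559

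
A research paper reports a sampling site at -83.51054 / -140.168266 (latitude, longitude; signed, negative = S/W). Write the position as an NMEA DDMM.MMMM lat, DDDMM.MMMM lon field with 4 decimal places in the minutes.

8330.6324,S / 14010.0960,W

Latitude is negative → S; |value| = 83.510540
Lat: fractional part 0.510540 → 30.632400 minutes
Longitude is negative → W; |value| = 140.168266
Lon: 140° + 0.168266 × 60 = 140° 10.095960′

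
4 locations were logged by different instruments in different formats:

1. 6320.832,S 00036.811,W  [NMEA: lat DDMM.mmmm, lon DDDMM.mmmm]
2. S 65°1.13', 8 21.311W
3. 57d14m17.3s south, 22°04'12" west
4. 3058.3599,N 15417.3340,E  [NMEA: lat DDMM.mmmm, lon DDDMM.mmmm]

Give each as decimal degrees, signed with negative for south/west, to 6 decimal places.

Point 1:
  φ: degrees = first 2 digits = 63, minutes = 20.832; 63 + 20.832/60 = 63.3472000
  hemisphere S, so the sign is −
  Longitude: degrees = first 3 digits = 0, minutes = 36.811; 0 + 36.811/60 = 0.6135167
  W → negative
Point 2:
  Latitude: 65 + 1.13/60 = 65.0188333
  S ⇒ negate
  Lon: 8 + 21.311/60 = 8.3551833
  W ⇒ negate
Point 3:
  φ: 57 + 14/60 + 17.3/3600 = 57.2381389
  S ⇒ negate
  λ: 22° + 4/60 + 12/3600 = 22 + 0.066667 + 0.003333 = 22.0700000
  hemisphere W, so the sign is −
Point 4:
  Latitude: degrees = first 2 digits = 30, minutes = 58.3599; 30 + 58.3599/60 = 30.9726650
  N → positive
  Longitude: degrees = first 3 digits = 154, minutes = 17.334; 154 + 17.334/60 = 154.2889000
  E → positive

1. -63.347200, -0.613517
2. -65.018833, -8.355183
3. -57.238139, -22.070000
4. 30.972665, 154.288900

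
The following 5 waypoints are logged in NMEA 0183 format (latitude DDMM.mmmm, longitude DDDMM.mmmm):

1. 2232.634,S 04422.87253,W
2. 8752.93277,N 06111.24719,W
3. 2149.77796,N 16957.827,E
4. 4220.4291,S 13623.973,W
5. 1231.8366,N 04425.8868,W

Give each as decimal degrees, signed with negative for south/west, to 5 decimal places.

Point 1:
  Latitude: degrees = first 2 digits = 22, minutes = 32.634; 22 + 32.634/60 = 22.543900
  hemisphere S, so the sign is −
  Lon: split at 3 digits → 044° and 22.87253′; 44 + 22.87253/60 = 44.381209
  hemisphere W, so the sign is −
Point 2:
  Latitude: degrees = first 2 digits = 87, minutes = 52.93277; 87 + 52.93277/60 = 87.882213
  N → positive
  Longitude: degrees = first 3 digits = 61, minutes = 11.24719; 61 + 11.24719/60 = 61.187453
  hemisphere W, so the sign is −
Point 3:
  Lat: split at 2 digits → 21° and 49.77796′; 21 + 49.77796/60 = 21.829633
  N ⇒ keep positive
  Longitude: split at 3 digits → 169° and 57.827′; 169 + 57.827/60 = 169.963783
  E → positive
Point 4:
  Lat: degrees = first 2 digits = 42, minutes = 20.4291; 42 + 20.4291/60 = 42.340485
  S ⇒ negate
  Longitude: split at 3 digits → 136° and 23.973′; 136 + 23.973/60 = 136.399550
  W ⇒ negate
Point 5:
  Latitude: degrees = first 2 digits = 12, minutes = 31.8366; 12 + 31.8366/60 = 12.530610
  N ⇒ keep positive
  Longitude: degrees = first 3 digits = 44, minutes = 25.8868; 44 + 25.8868/60 = 44.431447
  W → negative

1. -22.54390, -44.38121
2. 87.88221, -61.18745
3. 21.82963, 169.96378
4. -42.34049, -136.39955
5. 12.53061, -44.43145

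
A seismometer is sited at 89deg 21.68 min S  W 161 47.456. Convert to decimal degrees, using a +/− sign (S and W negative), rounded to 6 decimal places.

-89.361333, -161.790933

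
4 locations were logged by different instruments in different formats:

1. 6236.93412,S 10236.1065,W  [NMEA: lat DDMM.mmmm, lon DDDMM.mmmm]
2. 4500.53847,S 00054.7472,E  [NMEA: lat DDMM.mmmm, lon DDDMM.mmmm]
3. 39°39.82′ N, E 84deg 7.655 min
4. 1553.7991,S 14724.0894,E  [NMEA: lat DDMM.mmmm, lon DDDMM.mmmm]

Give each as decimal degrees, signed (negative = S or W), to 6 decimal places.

Point 1:
  Lat: split at 2 digits → 62° and 36.93412′; 62 + 36.93412/60 = 62.6155687
  S ⇒ negate
  λ: degrees = first 3 digits = 102, minutes = 36.1065; 102 + 36.1065/60 = 102.6017750
  W ⇒ negate
Point 2:
  φ: degrees = first 2 digits = 45, minutes = 0.53847; 45 + 0.53847/60 = 45.0089745
  S → negative
  λ: split at 3 digits → 000° and 54.7472′; 0 + 54.7472/60 = 0.9124533
  E → positive
Point 3:
  Latitude: 39 + 39.82/60 = 39.6636667
  N ⇒ keep positive
  Lon: 7.655′ = 0.127583°; total 84.1275833
  E ⇒ keep positive
Point 4:
  Latitude: degrees = first 2 digits = 15, minutes = 53.7991; 15 + 53.7991/60 = 15.8966517
  S ⇒ negate
  Longitude: degrees = first 3 digits = 147, minutes = 24.0894; 147 + 24.0894/60 = 147.4014900
  E → positive

1. -62.615569, -102.601775
2. -45.008975, 0.912453
3. 39.663667, 84.127583
4. -15.896652, 147.401490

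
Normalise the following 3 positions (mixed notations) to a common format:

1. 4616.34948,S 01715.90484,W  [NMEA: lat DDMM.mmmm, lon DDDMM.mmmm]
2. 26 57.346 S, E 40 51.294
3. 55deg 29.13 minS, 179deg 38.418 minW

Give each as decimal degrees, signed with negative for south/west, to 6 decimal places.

Point 1:
  Lat: degrees = first 2 digits = 46, minutes = 16.34948; 46 + 16.34948/60 = 46.2724913
  hemisphere S, so the sign is −
  λ: degrees = first 3 digits = 17, minutes = 15.90484; 17 + 15.90484/60 = 17.2650807
  W ⇒ negate
Point 2:
  Latitude: 57.346′ = 0.955767°; total 26.9557667
  hemisphere S, so the sign is −
  Lon: 51.294′ = 0.854900°; total 40.8549000
  E → positive
Point 3:
  Latitude: 29.13′ = 0.485500°; total 55.4855000
  S ⇒ negate
  λ: 38.418′ = 0.640300°; total 179.6403000
  hemisphere W, so the sign is −

1. -46.272491, -17.265081
2. -26.955767, 40.854900
3. -55.485500, -179.640300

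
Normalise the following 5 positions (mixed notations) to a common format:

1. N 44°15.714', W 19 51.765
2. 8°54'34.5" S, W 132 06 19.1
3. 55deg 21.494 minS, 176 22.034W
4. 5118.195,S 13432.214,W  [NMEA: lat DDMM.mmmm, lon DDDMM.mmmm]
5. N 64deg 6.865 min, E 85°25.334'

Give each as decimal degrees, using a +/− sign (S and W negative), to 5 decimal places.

1. 44.26190, -19.86275
2. -8.90958, -132.10531
3. -55.35823, -176.36723
4. -51.30325, -134.53690
5. 64.11442, 85.42223

Point 1:
  φ: 44 + 15.714/60 = 44.261900
  N ⇒ keep positive
  Longitude: 51.765′ = 0.862750°; total 19.862750
  W ⇒ negate
Point 2:
  Latitude: 54′ + 34.5″ = 54.57500′; 8 + 54.57500/60 = 8.909583
  hemisphere S, so the sign is −
  λ: 132° + 6/60 + 19.1/3600 = 132 + 0.100000 + 0.005306 = 132.105306
  W ⇒ negate
Point 3:
  Lat: 21.494′ = 0.358233°; total 55.358233
  hemisphere S, so the sign is −
  Lon: 22.034′ = 0.367233°; total 176.367233
  hemisphere W, so the sign is −
Point 4:
  φ: degrees = first 2 digits = 51, minutes = 18.195; 51 + 18.195/60 = 51.303250
  S ⇒ negate
  Lon: degrees = first 3 digits = 134, minutes = 32.214; 134 + 32.214/60 = 134.536900
  W ⇒ negate
Point 5:
  Latitude: 64 + 6.865/60 = 64.114417
  N → positive
  Lon: 85 + 25.334/60 = 85.422233
  E → positive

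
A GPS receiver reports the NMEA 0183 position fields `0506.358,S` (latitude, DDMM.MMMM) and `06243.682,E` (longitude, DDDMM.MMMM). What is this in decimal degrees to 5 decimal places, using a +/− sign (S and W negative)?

-5.10597, 62.72803

Lat: degrees = first 2 digits = 5, minutes = 6.358; 5 + 6.358/60 = 5.105967
S ⇒ negate
Longitude: split at 3 digits → 062° and 43.682′; 62 + 43.682/60 = 62.728033
E ⇒ keep positive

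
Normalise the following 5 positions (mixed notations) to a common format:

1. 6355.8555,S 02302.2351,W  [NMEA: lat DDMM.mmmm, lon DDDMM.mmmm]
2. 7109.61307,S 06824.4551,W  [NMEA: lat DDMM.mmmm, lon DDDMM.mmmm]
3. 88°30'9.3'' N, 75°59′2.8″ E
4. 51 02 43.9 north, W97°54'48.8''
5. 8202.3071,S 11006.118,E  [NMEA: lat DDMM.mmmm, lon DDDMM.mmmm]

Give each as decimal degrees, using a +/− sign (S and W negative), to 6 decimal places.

Point 1:
  φ: split at 2 digits → 63° and 55.8555′; 63 + 55.8555/60 = 63.9309250
  S ⇒ negate
  Longitude: split at 3 digits → 023° and 2.2351′; 23 + 2.2351/60 = 23.0372517
  W ⇒ negate
Point 2:
  φ: split at 2 digits → 71° and 9.61307′; 71 + 9.61307/60 = 71.1602178
  S ⇒ negate
  λ: degrees = first 3 digits = 68, minutes = 24.4551; 68 + 24.4551/60 = 68.4075850
  hemisphere W, so the sign is −
Point 3:
  φ: 88 + 30/60 + 9.3/3600 = 88.5025833
  N → positive
  Lon: 75 + 59/60 + 2.8/3600 = 75.9841111
  E → positive
Point 4:
  Latitude: 51° + 2/60 + 43.9/3600 = 51 + 0.033333 + 0.012194 = 51.0455278
  N → positive
  Lon: 97 + 54/60 + 48.8/3600 = 97.9135556
  W ⇒ negate
Point 5:
  φ: degrees = first 2 digits = 82, minutes = 2.3071; 82 + 2.3071/60 = 82.0384517
  hemisphere S, so the sign is −
  λ: degrees = first 3 digits = 110, minutes = 6.118; 110 + 6.118/60 = 110.1019667
  E ⇒ keep positive

1. -63.930925, -23.037252
2. -71.160218, -68.407585
3. 88.502583, 75.984111
4. 51.045528, -97.913556
5. -82.038452, 110.101967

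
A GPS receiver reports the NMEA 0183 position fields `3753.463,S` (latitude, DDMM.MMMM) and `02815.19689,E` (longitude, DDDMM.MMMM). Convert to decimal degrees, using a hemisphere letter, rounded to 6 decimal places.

φ: split at 2 digits → 37° and 53.463′; 37 + 53.463/60 = 37.8910500
Lon: split at 3 digits → 028° and 15.19689′; 28 + 15.19689/60 = 28.2532815

37.891050° S, 28.253282° E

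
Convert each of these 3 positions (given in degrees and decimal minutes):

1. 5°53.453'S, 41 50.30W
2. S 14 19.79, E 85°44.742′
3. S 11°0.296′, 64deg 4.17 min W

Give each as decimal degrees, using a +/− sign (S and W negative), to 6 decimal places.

Point 1:
  Lat: 53.453′ = 0.890883°; total 5.8908833
  S → negative
  Lon: 41 + 50.3/60 = 41.8383333
  W ⇒ negate
Point 2:
  Latitude: 14 + 19.79/60 = 14.3298333
  S ⇒ negate
  Longitude: 44.742′ = 0.745700°; total 85.7457000
  E → positive
Point 3:
  φ: 0.296′ = 0.004933°; total 11.0049333
  S → negative
  Lon: 4.17′ = 0.069500°; total 64.0695000
  W ⇒ negate

1. -5.890883, -41.838333
2. -14.329833, 85.745700
3. -11.004933, -64.069500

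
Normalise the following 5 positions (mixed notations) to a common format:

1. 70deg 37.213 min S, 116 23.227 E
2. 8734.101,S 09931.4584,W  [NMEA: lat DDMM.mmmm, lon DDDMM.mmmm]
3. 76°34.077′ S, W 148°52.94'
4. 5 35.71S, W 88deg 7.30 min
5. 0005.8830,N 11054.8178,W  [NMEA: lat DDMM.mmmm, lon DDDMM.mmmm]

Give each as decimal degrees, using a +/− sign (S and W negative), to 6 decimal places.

1. -70.620217, 116.387117
2. -87.568350, -99.524307
3. -76.567950, -148.882333
4. -5.595167, -88.121667
5. 0.098050, -110.913630

Point 1:
  Lat: 37.213′ = 0.620217°; total 70.6202167
  S → negative
  Lon: 116 + 23.227/60 = 116.3871167
  E → positive
Point 2:
  Latitude: split at 2 digits → 87° and 34.101′; 87 + 34.101/60 = 87.5683500
  hemisphere S, so the sign is −
  Longitude: degrees = first 3 digits = 99, minutes = 31.4584; 99 + 31.4584/60 = 99.5243067
  W → negative
Point 3:
  Lat: 76 + 34.077/60 = 76.5679500
  hemisphere S, so the sign is −
  λ: 148 + 52.94/60 = 148.8823333
  W ⇒ negate
Point 4:
  Lat: 5 + 35.71/60 = 5.5951667
  S → negative
  Longitude: 88 + 7.3/60 = 88.1216667
  W ⇒ negate
Point 5:
  φ: degrees = first 2 digits = 0, minutes = 5.883; 0 + 5.883/60 = 0.0980500
  N ⇒ keep positive
  Longitude: degrees = first 3 digits = 110, minutes = 54.8178; 110 + 54.8178/60 = 110.9136300
  W ⇒ negate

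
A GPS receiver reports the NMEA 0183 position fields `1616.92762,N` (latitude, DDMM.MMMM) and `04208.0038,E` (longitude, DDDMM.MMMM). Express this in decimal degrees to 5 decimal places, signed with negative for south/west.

16.28213, 42.13340

Lat: degrees = first 2 digits = 16, minutes = 16.92762; 16 + 16.92762/60 = 16.282127
N ⇒ keep positive
Lon: degrees = first 3 digits = 42, minutes = 8.0038; 42 + 8.0038/60 = 42.133397
E → positive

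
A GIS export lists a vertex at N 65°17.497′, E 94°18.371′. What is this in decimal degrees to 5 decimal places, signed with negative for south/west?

65.29162, 94.30618

Latitude: 17.497′ = 0.291617°; total 65.291617
N → positive
Lon: 18.371′ = 0.306183°; total 94.306183
E ⇒ keep positive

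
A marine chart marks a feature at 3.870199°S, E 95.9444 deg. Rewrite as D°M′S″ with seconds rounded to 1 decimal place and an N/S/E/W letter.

3°52′12.7″ S, 95°56′39.8″ E

Latitude: 0.870199° → 52.21194′; 0.21194 × 60 = 12.716″
Longitude: 0.944400 × 60 = 56.66400′ → 56′, remainder × 60 = 39.840″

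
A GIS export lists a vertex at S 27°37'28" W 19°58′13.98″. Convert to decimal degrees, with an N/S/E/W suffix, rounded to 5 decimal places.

φ: 27 + 37/60 + 28/3600 = 27.624444
λ: 58′ + 13.98″ = 58.23300′; 19 + 58.23300/60 = 19.970550

27.62444° S, 19.97055° W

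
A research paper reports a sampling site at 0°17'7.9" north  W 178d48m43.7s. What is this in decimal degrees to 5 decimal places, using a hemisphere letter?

0.28553° N, 178.81214° W

Lat: 0 + 17/60 + 7.9/3600 = 0.285528
Longitude: 178 + 48/60 + 43.7/3600 = 178.812139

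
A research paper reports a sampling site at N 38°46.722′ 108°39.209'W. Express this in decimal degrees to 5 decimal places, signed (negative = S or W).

φ: 38 + 46.722/60 = 38.778700
N → positive
Longitude: 108 + 39.209/60 = 108.653483
hemisphere W, so the sign is −

38.77870, -108.65348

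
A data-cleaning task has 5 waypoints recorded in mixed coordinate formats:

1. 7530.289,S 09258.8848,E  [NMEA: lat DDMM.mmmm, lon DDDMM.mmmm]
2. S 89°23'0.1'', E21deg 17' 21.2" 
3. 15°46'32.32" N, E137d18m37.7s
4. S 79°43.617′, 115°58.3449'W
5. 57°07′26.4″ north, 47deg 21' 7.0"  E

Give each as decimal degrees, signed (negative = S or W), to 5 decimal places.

Point 1:
  Lat: degrees = first 2 digits = 75, minutes = 30.289; 75 + 30.289/60 = 75.504817
  S → negative
  Longitude: degrees = first 3 digits = 92, minutes = 58.8848; 92 + 58.8848/60 = 92.981413
  E ⇒ keep positive
Point 2:
  φ: 23′ + 0.1″ = 23.00167′; 89 + 23.00167/60 = 89.383361
  S ⇒ negate
  λ: 17′ + 21.2″ = 17.35333′; 21 + 17.35333/60 = 21.289222
  E ⇒ keep positive
Point 3:
  Latitude: 15° + 46/60 + 32.32/3600 = 15 + 0.766667 + 0.008978 = 15.775644
  N → positive
  λ: 137 + 18/60 + 37.7/3600 = 137.310472
  E ⇒ keep positive
Point 4:
  Latitude: 43.617′ = 0.726950°; total 79.726950
  hemisphere S, so the sign is −
  Lon: 115 + 58.3449/60 = 115.972415
  W ⇒ negate
Point 5:
  Lat: 7′ + 26.4″ = 7.44000′; 57 + 7.44000/60 = 57.124000
  N → positive
  Longitude: 21′ + 7″ = 21.11667′; 47 + 21.11667/60 = 47.351944
  E → positive

1. -75.50482, 92.98141
2. -89.38336, 21.28922
3. 15.77564, 137.31047
4. -79.72695, -115.97242
5. 57.12400, 47.35194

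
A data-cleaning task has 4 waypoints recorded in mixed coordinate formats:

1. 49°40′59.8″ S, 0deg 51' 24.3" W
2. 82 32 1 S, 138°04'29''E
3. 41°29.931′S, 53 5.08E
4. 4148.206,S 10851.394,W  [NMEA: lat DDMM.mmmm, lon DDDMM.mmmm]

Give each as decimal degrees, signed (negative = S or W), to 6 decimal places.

Point 1:
  Lat: 40′ + 59.8″ = 40.99667′; 49 + 40.99667/60 = 49.6832778
  S → negative
  Longitude: 0° + 51/60 + 24.3/3600 = 0 + 0.850000 + 0.006750 = 0.8567500
  W ⇒ negate
Point 2:
  Latitude: 82° + 32/60 + 1/3600 = 82 + 0.533333 + 0.000278 = 82.5336111
  hemisphere S, so the sign is −
  Lon: 138° + 4/60 + 29/3600 = 138 + 0.066667 + 0.008056 = 138.0747222
  E ⇒ keep positive
Point 3:
  Lat: 29.931′ = 0.498850°; total 41.4988500
  S → negative
  Longitude: 53 + 5.08/60 = 53.0846667
  E ⇒ keep positive
Point 4:
  Latitude: split at 2 digits → 41° and 48.206′; 41 + 48.206/60 = 41.8034333
  hemisphere S, so the sign is −
  λ: degrees = first 3 digits = 108, minutes = 51.394; 108 + 51.394/60 = 108.8565667
  W ⇒ negate

1. -49.683278, -0.856750
2. -82.533611, 138.074722
3. -41.498850, 53.084667
4. -41.803433, -108.856567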